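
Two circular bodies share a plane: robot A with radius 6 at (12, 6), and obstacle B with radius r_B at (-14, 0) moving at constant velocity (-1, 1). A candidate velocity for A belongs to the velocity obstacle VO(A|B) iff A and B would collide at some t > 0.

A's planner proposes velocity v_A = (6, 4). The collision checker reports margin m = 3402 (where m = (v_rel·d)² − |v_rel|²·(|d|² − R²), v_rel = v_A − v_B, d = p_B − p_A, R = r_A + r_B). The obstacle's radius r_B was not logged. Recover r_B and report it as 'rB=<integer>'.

m = 3402
d = (-26, -6);  v_rel = (7, 3),  |v_rel|² = 58
v_rel×d = (7)·(-6) − (3)·(-26) = 36
since m = R²·58 − 36²:  R² = (1296 + 3402) / 58 = 81
R = √81 = 9  ⇒  r_B = 9 − 6 = 3

rB=3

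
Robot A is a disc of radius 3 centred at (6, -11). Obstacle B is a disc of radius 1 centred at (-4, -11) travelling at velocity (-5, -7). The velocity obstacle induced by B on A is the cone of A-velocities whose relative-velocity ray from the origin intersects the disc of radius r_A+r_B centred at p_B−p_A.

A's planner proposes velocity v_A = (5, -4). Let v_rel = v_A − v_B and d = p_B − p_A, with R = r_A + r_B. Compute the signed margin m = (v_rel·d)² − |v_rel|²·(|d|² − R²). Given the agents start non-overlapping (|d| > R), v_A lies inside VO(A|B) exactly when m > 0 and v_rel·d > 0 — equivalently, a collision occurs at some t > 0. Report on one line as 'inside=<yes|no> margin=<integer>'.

d = (-10, 0),  |d|² = 100;  R = 3+1 = 4,  c = 100−4² = 84
v_rel = (10, 3),  |v_rel|² = 109;  v_rel·d = (10)·(-10) + (3)·(0) = -100
109·t² + 200·t + 84 = 0  ⇒  m = (-100)² − 109·84 = 844
m = 844 > 0,  v_rel·d = -100 < 0  ⇒  outside

inside=no margin=844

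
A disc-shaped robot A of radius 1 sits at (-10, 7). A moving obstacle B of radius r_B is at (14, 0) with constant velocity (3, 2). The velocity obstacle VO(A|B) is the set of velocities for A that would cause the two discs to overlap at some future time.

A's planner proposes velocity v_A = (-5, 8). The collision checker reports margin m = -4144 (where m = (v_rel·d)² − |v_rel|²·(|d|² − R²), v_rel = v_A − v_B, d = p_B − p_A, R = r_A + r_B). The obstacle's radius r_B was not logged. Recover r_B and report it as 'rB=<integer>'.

m = -4144
d = (24, -7);  v_rel = (-8, 6),  |v_rel|² = 100
v_rel×d = (-8)·(-7) − (6)·(24) = -88
since m = R²·100 − (-88)²:  R² = (7744 + -4144) / 100 = 36
R = √36 = 6  ⇒  r_B = 6 − 1 = 5

rB=5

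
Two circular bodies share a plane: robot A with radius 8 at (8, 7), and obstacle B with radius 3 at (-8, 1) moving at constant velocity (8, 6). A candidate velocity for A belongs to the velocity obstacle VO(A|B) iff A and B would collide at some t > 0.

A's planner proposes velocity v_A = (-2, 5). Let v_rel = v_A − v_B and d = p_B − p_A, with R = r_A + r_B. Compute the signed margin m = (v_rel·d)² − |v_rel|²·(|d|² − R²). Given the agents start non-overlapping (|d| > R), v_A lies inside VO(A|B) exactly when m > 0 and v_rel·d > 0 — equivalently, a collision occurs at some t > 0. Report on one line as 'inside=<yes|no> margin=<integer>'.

d = (-16, -6),  |d|² = 292;  R = 8+3 = 11,  c = 292−11² = 171
v_rel = (-10, -1),  |v_rel|² = 101;  v_rel·d = (-10)·(-16) + (-1)·(-6) = 166
101·t² − 332·t + 171 = 0  ⇒  m = 166² − 101·171 = 10285
m = 10285 > 0,  v_rel·d = 166 > 0  ⇒  inside

inside=yes margin=10285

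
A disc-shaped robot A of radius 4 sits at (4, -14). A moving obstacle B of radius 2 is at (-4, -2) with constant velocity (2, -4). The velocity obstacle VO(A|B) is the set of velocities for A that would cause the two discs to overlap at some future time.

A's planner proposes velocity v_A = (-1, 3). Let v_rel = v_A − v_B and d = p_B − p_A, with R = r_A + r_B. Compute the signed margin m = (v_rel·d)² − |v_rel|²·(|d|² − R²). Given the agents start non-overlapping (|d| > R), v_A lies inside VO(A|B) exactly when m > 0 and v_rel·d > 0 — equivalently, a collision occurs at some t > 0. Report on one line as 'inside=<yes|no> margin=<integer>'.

d = (-8, 12),  |d|² = 208;  R = 4+2 = 6,  c = 208−6² = 172
v_rel = (-3, 7),  |v_rel|² = 58;  v_rel·d = (-3)·(-8) + (7)·(12) = 108
58·t² − 216·t + 172 = 0  ⇒  m = 108² − 58·172 = 1688
m = 1688 > 0,  v_rel·d = 108 > 0  ⇒  inside

inside=yes margin=1688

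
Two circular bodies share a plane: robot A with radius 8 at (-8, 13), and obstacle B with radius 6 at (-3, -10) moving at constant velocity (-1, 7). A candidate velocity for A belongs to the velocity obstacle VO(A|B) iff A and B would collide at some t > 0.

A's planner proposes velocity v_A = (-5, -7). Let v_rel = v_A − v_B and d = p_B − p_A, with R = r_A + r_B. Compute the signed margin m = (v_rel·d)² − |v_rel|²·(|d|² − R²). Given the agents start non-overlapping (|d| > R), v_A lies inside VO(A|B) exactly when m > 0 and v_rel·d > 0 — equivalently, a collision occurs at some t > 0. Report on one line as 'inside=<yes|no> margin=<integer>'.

d = (5, -23),  |d|² = 554;  R = 8+6 = 14,  c = 554−14² = 358
v_rel = (-4, -14),  |v_rel|² = 212;  v_rel·d = (-4)·(5) + (-14)·(-23) = 302
212·t² − 604·t + 358 = 0  ⇒  m = 302² − 212·358 = 15308
m = 15308 > 0,  v_rel·d = 302 > 0  ⇒  inside

inside=yes margin=15308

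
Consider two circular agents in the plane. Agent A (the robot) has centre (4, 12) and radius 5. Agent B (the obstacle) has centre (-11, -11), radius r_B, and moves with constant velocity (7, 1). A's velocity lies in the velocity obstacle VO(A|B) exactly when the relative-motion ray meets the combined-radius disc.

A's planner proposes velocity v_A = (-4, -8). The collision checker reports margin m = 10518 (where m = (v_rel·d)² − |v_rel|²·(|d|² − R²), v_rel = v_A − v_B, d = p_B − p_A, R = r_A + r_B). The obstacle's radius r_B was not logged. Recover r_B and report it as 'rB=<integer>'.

m = 10518
d = (-15, -23);  v_rel = (-11, -9),  |v_rel|² = 202
v_rel×d = (-11)·(-23) − (-9)·(-15) = 118
since m = R²·202 − 118²:  R² = (13924 + 10518) / 202 = 121
R = √121 = 11  ⇒  r_B = 11 − 5 = 6

rB=6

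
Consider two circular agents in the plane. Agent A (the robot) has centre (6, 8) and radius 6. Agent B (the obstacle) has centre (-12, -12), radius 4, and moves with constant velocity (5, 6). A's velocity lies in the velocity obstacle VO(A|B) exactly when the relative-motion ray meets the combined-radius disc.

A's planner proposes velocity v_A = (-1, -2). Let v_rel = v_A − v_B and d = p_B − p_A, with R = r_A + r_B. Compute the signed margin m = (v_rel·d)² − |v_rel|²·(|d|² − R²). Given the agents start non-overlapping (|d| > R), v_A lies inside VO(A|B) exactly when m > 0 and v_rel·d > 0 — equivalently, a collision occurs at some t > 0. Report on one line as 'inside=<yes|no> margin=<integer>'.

d = (-18, -20),  |d|² = 724;  R = 6+4 = 10,  c = 724−10² = 624
v_rel = (-6, -8),  |v_rel|² = 100;  v_rel·d = (-6)·(-18) + (-8)·(-20) = 268
100·t² − 536·t + 624 = 0  ⇒  m = 268² − 100·624 = 9424
m = 9424 > 0,  v_rel·d = 268 > 0  ⇒  inside

inside=yes margin=9424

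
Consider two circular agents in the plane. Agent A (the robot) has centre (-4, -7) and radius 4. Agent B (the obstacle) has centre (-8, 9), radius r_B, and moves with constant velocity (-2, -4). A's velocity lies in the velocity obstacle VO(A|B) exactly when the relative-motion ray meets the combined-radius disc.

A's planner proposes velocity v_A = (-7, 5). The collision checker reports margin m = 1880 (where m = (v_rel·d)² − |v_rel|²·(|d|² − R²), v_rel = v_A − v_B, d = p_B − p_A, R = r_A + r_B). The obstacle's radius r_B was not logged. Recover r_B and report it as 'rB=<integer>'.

m = 1880
d = (-4, 16);  v_rel = (-5, 9),  |v_rel|² = 106
v_rel×d = (-5)·(16) − (9)·(-4) = -44
since m = R²·106 − (-44)²:  R² = (1936 + 1880) / 106 = 36
R = √36 = 6  ⇒  r_B = 6 − 4 = 2

rB=2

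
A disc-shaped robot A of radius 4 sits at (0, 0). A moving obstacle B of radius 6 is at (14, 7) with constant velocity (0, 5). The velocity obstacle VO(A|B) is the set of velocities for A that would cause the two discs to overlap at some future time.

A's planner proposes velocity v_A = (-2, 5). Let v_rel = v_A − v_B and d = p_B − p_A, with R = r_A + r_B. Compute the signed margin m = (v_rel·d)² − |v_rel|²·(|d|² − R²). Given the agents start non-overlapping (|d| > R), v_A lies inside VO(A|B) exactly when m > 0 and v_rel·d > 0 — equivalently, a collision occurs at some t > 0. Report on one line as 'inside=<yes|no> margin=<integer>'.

d = (14, 7),  |d|² = 245;  R = 4+6 = 10,  c = 245−10² = 145
v_rel = (-2, 0),  |v_rel|² = 4;  v_rel·d = (-2)·(14) + (0)·(7) = -28
4·t² + 56·t + 145 = 0  ⇒  m = (-28)² − 4·145 = 204
m = 204 > 0,  v_rel·d = -28 < 0  ⇒  outside

inside=no margin=204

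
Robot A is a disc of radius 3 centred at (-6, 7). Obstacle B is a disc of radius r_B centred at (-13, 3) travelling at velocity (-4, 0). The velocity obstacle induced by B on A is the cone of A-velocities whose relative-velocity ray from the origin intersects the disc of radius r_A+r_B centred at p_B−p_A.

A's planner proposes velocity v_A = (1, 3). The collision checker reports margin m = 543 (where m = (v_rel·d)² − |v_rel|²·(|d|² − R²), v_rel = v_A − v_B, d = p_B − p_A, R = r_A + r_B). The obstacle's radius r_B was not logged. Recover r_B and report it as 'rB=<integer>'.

m = 543
d = (-7, -4);  v_rel = (5, 3),  |v_rel|² = 34
v_rel×d = (5)·(-4) − (3)·(-7) = 1
since m = R²·34 − 1²:  R² = (1 + 543) / 34 = 16
R = √16 = 4  ⇒  r_B = 4 − 3 = 1

rB=1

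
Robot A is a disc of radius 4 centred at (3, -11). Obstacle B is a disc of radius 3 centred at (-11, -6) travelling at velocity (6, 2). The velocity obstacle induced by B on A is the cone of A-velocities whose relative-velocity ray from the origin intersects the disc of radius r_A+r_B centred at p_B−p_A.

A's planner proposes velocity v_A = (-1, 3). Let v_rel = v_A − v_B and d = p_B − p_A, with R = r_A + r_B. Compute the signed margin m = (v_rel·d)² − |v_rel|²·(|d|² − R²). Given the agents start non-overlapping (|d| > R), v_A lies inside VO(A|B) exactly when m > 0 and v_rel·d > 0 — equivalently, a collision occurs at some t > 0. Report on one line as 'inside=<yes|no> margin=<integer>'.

d = (-14, 5),  |d|² = 221;  R = 4+3 = 7,  c = 221−7² = 172
v_rel = (-7, 1),  |v_rel|² = 50;  v_rel·d = (-7)·(-14) + (1)·(5) = 103
50·t² − 206·t + 172 = 0  ⇒  m = 103² − 50·172 = 2009
m = 2009 > 0,  v_rel·d = 103 > 0  ⇒  inside

inside=yes margin=2009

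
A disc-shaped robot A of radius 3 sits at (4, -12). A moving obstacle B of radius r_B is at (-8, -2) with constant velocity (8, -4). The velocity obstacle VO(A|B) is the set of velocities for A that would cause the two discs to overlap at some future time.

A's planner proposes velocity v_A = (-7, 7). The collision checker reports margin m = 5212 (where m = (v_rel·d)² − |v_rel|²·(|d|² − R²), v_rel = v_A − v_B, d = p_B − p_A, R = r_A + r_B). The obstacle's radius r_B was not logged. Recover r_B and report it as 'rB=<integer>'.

m = 5212
d = (-12, 10);  v_rel = (-15, 11),  |v_rel|² = 346
v_rel×d = (-15)·(10) − (11)·(-12) = -18
since m = R²·346 − (-18)²:  R² = (324 + 5212) / 346 = 16
R = √16 = 4  ⇒  r_B = 4 − 3 = 1

rB=1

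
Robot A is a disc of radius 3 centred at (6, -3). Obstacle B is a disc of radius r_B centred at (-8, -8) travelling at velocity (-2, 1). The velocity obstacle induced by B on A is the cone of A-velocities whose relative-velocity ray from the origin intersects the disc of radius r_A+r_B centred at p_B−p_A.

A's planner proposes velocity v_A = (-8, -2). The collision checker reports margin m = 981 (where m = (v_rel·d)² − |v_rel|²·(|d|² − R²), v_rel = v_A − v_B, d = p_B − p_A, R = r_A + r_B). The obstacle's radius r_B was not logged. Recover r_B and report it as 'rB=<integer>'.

m = 981
d = (-14, -5);  v_rel = (-6, -3),  |v_rel|² = 45
v_rel×d = (-6)·(-5) − (-3)·(-14) = -12
since m = R²·45 − (-12)²:  R² = (144 + 981) / 45 = 25
R = √25 = 5  ⇒  r_B = 5 − 3 = 2

rB=2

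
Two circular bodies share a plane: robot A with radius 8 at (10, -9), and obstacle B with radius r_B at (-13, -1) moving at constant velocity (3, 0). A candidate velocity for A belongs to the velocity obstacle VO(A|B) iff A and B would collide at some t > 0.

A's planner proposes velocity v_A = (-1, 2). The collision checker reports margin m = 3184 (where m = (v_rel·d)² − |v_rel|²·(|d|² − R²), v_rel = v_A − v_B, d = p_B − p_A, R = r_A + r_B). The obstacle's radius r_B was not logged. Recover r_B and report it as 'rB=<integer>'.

m = 3184
d = (-23, 8);  v_rel = (-4, 2),  |v_rel|² = 20
v_rel×d = (-4)·(8) − (2)·(-23) = 14
since m = R²·20 − 14²:  R² = (196 + 3184) / 20 = 169
R = √169 = 13  ⇒  r_B = 13 − 8 = 5

rB=5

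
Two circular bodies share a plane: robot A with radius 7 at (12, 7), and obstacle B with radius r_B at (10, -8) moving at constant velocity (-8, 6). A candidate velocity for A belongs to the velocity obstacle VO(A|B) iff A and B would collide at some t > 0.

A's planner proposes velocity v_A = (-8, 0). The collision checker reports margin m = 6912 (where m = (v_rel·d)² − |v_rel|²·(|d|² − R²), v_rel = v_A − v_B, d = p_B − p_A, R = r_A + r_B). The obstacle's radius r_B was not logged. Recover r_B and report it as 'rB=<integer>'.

m = 6912
d = (-2, -15);  v_rel = (0, -6),  |v_rel|² = 36
v_rel×d = (0)·(-15) − (-6)·(-2) = -12
since m = R²·36 − (-12)²:  R² = (144 + 6912) / 36 = 196
R = √196 = 14  ⇒  r_B = 14 − 7 = 7

rB=7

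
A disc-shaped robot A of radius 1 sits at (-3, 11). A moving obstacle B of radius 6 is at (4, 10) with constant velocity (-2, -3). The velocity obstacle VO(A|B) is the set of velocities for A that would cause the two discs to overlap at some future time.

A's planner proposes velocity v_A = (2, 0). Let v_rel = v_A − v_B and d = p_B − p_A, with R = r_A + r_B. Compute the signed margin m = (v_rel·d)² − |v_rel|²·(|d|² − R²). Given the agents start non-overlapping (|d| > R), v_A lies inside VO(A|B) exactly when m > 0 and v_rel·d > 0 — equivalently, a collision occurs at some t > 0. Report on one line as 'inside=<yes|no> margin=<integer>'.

d = (7, -1),  |d|² = 50;  R = 1+6 = 7,  c = 50−7² = 1
v_rel = (4, 3),  |v_rel|² = 25;  v_rel·d = (4)·(7) + (3)·(-1) = 25
25·t² − 50·t + 1 = 0  ⇒  m = 25² − 25·1 = 600
m = 600 > 0,  v_rel·d = 25 > 0  ⇒  inside

inside=yes margin=600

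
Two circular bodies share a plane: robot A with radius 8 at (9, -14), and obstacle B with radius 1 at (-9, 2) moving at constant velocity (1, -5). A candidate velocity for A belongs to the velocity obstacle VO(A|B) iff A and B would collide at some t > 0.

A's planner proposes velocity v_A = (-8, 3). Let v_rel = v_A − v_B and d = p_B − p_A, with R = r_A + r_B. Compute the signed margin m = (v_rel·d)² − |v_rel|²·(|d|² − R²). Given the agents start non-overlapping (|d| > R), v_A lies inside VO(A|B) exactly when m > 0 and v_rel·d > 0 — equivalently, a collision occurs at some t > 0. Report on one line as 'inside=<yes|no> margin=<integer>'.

d = (-18, 16),  |d|² = 580;  R = 8+1 = 9,  c = 580−9² = 499
v_rel = (-9, 8),  |v_rel|² = 145;  v_rel·d = (-9)·(-18) + (8)·(16) = 290
145·t² − 580·t + 499 = 0  ⇒  m = 290² − 145·499 = 11745
m = 11745 > 0,  v_rel·d = 290 > 0  ⇒  inside

inside=yes margin=11745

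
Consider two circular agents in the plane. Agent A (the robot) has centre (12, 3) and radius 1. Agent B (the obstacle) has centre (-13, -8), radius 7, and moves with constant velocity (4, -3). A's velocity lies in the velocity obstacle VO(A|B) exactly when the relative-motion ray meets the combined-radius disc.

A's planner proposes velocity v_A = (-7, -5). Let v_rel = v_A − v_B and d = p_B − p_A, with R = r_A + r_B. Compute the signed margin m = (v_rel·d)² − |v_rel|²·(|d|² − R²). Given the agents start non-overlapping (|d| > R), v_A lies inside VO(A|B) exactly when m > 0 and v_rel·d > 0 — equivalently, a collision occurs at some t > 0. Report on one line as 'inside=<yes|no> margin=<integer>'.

d = (-25, -11),  |d|² = 746;  R = 1+7 = 8,  c = 746−8² = 682
v_rel = (-11, -2),  |v_rel|² = 125;  v_rel·d = (-11)·(-25) + (-2)·(-11) = 297
125·t² − 594·t + 682 = 0  ⇒  m = 297² − 125·682 = 2959
m = 2959 > 0,  v_rel·d = 297 > 0  ⇒  inside

inside=yes margin=2959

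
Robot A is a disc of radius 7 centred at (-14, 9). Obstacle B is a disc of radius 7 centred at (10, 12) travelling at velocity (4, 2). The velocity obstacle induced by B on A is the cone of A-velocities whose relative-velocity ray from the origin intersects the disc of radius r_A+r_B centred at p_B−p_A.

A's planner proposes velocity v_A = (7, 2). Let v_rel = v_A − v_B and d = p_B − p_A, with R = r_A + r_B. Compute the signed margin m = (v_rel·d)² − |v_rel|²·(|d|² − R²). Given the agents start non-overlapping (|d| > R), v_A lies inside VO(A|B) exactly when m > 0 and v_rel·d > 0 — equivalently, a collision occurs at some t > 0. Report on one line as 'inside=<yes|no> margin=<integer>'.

d = (24, 3),  |d|² = 585;  R = 7+7 = 14,  c = 585−14² = 389
v_rel = (3, 0),  |v_rel|² = 9;  v_rel·d = (3)·(24) + (0)·(3) = 72
9·t² − 144·t + 389 = 0  ⇒  m = 72² − 9·389 = 1683
m = 1683 > 0,  v_rel·d = 72 > 0  ⇒  inside

inside=yes margin=1683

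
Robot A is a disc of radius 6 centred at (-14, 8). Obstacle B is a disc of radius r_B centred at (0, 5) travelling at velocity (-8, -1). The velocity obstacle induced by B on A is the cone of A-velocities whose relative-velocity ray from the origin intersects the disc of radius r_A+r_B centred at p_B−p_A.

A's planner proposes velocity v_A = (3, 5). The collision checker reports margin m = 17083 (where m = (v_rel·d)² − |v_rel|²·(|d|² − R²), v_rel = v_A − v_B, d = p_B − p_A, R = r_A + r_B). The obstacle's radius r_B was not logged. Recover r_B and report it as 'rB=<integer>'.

m = 17083
d = (14, -3);  v_rel = (11, 6),  |v_rel|² = 157
v_rel×d = (11)·(-3) − (6)·(14) = -117
since m = R²·157 − (-117)²:  R² = (13689 + 17083) / 157 = 196
R = √196 = 14  ⇒  r_B = 14 − 6 = 8

rB=8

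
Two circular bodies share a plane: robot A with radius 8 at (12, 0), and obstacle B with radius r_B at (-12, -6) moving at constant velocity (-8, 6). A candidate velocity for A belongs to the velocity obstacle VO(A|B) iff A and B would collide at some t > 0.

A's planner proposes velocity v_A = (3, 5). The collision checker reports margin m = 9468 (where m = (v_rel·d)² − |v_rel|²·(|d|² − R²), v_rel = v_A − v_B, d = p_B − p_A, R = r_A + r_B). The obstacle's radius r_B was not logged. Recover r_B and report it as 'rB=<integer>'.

m = 9468
d = (-24, -6);  v_rel = (11, -1),  |v_rel|² = 122
v_rel×d = (11)·(-6) − (-1)·(-24) = -90
since m = R²·122 − (-90)²:  R² = (8100 + 9468) / 122 = 144
R = √144 = 12  ⇒  r_B = 12 − 8 = 4

rB=4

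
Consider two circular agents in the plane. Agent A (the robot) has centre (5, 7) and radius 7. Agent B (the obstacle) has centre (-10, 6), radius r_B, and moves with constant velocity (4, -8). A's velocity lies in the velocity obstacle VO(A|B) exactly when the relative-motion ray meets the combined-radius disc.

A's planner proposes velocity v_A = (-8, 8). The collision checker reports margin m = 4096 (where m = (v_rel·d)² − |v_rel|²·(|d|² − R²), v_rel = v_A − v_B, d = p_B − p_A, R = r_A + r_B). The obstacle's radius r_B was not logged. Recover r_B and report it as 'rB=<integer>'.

m = 4096
d = (-15, -1);  v_rel = (-12, 16),  |v_rel|² = 400
v_rel×d = (-12)·(-1) − (16)·(-15) = 252
since m = R²·400 − 252²:  R² = (63504 + 4096) / 400 = 169
R = √169 = 13  ⇒  r_B = 13 − 7 = 6

rB=6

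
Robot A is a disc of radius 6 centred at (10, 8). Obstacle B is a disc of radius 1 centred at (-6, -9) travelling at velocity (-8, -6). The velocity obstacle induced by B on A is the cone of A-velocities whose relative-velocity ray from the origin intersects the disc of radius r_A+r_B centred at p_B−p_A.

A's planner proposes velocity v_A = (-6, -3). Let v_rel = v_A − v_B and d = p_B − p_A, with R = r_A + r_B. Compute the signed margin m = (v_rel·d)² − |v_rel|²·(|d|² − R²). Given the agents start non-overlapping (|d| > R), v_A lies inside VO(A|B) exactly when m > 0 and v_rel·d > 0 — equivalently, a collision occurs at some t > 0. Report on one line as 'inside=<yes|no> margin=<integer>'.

d = (-16, -17),  |d|² = 545;  R = 6+1 = 7,  c = 545−7² = 496
v_rel = (2, 3),  |v_rel|² = 13;  v_rel·d = (2)·(-16) + (3)·(-17) = -83
13·t² + 166·t + 496 = 0  ⇒  m = (-83)² − 13·496 = 441
m = 441 > 0,  v_rel·d = -83 < 0  ⇒  outside

inside=no margin=441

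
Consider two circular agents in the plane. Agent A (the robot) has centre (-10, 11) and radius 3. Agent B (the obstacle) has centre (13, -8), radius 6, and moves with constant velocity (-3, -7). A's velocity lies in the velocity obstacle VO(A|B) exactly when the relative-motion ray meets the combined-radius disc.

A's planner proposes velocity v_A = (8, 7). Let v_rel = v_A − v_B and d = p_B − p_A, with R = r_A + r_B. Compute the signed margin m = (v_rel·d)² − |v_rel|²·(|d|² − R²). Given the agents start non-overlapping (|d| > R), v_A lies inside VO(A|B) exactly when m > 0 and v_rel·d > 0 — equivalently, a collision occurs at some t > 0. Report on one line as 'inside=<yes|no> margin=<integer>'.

d = (23, -19),  |d|² = 890;  R = 3+6 = 9,  c = 890−9² = 809
v_rel = (11, 14),  |v_rel|² = 317;  v_rel·d = (11)·(23) + (14)·(-19) = -13
317·t² + 26·t + 809 = 0  ⇒  m = (-13)² − 317·809 = -256284
m = -256284 < 0,  v_rel·d = -13 < 0  ⇒  outside

inside=no margin=-256284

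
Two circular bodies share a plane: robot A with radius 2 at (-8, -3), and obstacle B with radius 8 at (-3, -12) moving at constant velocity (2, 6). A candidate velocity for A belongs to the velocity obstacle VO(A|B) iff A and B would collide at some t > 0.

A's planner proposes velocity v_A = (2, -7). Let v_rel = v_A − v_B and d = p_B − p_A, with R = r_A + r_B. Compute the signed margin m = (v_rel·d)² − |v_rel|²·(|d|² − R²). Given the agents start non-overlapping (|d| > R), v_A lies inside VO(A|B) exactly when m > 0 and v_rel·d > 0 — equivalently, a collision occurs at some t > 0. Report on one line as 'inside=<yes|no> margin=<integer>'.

d = (5, -9),  |d|² = 106;  R = 2+8 = 10,  c = 106−10² = 6
v_rel = (0, -13),  |v_rel|² = 169;  v_rel·d = (0)·(5) + (-13)·(-9) = 117
169·t² − 234·t + 6 = 0  ⇒  m = 117² − 169·6 = 12675
m = 12675 > 0,  v_rel·d = 117 > 0  ⇒  inside

inside=yes margin=12675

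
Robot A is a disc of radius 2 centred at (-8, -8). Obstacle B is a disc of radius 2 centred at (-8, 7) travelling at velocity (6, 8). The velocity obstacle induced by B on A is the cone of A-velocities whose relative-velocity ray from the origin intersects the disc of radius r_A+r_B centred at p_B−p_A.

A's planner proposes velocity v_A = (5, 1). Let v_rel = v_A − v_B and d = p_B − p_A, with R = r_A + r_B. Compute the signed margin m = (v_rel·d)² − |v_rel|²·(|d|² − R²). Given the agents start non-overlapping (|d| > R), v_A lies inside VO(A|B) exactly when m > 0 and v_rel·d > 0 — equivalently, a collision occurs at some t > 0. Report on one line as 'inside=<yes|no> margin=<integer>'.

d = (0, 15),  |d|² = 225;  R = 2+2 = 4,  c = 225−4² = 209
v_rel = (-1, -7),  |v_rel|² = 50;  v_rel·d = (-1)·(0) + (-7)·(15) = -105
50·t² + 210·t + 209 = 0  ⇒  m = (-105)² − 50·209 = 575
m = 575 > 0,  v_rel·d = -105 < 0  ⇒  outside

inside=no margin=575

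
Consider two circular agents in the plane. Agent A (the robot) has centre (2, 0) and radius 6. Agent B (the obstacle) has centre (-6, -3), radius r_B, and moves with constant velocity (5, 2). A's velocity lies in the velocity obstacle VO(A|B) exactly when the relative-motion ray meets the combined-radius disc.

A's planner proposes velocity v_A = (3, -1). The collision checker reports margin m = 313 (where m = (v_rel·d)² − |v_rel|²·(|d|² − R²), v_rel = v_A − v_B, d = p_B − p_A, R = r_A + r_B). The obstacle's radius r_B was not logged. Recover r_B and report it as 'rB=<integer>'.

m = 313
d = (-8, -3);  v_rel = (-2, -3),  |v_rel|² = 13
v_rel×d = (-2)·(-3) − (-3)·(-8) = -18
since m = R²·13 − (-18)²:  R² = (324 + 313) / 13 = 49
R = √49 = 7  ⇒  r_B = 7 − 6 = 1

rB=1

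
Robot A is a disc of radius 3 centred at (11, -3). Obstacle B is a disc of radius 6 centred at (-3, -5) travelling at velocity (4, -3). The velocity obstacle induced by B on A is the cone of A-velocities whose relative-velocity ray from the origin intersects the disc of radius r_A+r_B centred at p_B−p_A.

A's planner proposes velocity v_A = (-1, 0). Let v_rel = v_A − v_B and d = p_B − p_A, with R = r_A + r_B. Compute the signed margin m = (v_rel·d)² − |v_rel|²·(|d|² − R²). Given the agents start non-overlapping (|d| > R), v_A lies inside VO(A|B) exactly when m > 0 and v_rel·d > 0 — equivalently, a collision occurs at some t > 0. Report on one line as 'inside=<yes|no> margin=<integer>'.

d = (-14, -2),  |d|² = 200;  R = 3+6 = 9,  c = 200−9² = 119
v_rel = (-5, 3),  |v_rel|² = 34;  v_rel·d = (-5)·(-14) + (3)·(-2) = 64
34·t² − 128·t + 119 = 0  ⇒  m = 64² − 34·119 = 50
m = 50 > 0,  v_rel·d = 64 > 0  ⇒  inside

inside=yes margin=50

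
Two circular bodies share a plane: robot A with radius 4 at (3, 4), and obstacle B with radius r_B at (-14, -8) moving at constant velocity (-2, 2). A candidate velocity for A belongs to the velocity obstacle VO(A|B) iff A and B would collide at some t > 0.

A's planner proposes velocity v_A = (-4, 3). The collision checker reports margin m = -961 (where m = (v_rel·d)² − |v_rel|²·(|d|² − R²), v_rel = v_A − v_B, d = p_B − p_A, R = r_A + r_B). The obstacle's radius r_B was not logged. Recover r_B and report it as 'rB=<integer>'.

m = -961
d = (-17, -12);  v_rel = (-2, 1),  |v_rel|² = 5
v_rel×d = (-2)·(-12) − (1)·(-17) = 41
since m = R²·5 − 41²:  R² = (1681 + -961) / 5 = 144
R = √144 = 12  ⇒  r_B = 12 − 4 = 8

rB=8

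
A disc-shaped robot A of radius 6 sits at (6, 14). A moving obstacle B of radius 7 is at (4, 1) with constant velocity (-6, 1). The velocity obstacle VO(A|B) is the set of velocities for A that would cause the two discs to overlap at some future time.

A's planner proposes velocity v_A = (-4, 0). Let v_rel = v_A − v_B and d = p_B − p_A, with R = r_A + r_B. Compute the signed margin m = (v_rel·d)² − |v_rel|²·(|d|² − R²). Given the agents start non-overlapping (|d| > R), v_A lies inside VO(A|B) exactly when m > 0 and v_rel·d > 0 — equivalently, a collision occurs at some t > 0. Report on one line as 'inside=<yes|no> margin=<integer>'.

d = (-2, -13),  |d|² = 173;  R = 6+7 = 13,  c = 173−13² = 4
v_rel = (2, -1),  |v_rel|² = 5;  v_rel·d = (2)·(-2) + (-1)·(-13) = 9
5·t² − 18·t + 4 = 0  ⇒  m = 9² − 5·4 = 61
m = 61 > 0,  v_rel·d = 9 > 0  ⇒  inside

inside=yes margin=61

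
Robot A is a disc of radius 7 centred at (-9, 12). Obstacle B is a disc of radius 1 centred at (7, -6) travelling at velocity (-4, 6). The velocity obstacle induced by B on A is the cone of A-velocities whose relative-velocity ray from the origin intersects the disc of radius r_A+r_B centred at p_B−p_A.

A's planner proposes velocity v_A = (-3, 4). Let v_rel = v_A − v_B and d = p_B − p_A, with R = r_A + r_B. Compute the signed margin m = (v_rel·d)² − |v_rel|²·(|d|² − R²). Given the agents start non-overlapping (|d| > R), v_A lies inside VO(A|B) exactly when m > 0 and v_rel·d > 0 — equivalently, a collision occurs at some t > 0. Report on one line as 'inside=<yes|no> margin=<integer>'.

d = (16, -18),  |d|² = 580;  R = 7+1 = 8,  c = 580−8² = 516
v_rel = (1, -2),  |v_rel|² = 5;  v_rel·d = (1)·(16) + (-2)·(-18) = 52
5·t² − 104·t + 516 = 0  ⇒  m = 52² − 5·516 = 124
m = 124 > 0,  v_rel·d = 52 > 0  ⇒  inside

inside=yes margin=124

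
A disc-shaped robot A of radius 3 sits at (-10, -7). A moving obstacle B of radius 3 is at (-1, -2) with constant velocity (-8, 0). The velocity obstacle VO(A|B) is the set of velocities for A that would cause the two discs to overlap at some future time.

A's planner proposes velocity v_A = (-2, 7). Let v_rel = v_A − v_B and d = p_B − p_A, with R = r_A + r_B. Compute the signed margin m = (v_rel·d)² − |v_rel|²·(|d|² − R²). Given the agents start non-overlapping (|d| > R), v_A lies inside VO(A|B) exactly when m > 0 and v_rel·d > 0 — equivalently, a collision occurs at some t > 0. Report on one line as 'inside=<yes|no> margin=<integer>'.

d = (9, 5),  |d|² = 106;  R = 3+3 = 6,  c = 106−6² = 70
v_rel = (6, 7),  |v_rel|² = 85;  v_rel·d = (6)·(9) + (7)·(5) = 89
85·t² − 178·t + 70 = 0  ⇒  m = 89² − 85·70 = 1971
m = 1971 > 0,  v_rel·d = 89 > 0  ⇒  inside

inside=yes margin=1971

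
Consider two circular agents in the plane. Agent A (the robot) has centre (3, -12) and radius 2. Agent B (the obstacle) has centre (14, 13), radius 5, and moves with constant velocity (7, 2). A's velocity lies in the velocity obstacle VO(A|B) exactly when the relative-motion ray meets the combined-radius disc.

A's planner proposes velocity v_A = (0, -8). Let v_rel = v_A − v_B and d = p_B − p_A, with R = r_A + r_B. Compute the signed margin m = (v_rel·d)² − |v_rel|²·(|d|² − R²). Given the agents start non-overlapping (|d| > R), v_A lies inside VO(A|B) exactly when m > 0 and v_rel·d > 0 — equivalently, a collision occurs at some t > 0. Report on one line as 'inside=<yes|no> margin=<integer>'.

d = (11, 25),  |d|² = 746;  R = 2+5 = 7,  c = 746−7² = 697
v_rel = (-7, -10),  |v_rel|² = 149;  v_rel·d = (-7)·(11) + (-10)·(25) = -327
149·t² + 654·t + 697 = 0  ⇒  m = (-327)² − 149·697 = 3076
m = 3076 > 0,  v_rel·d = -327 < 0  ⇒  outside

inside=no margin=3076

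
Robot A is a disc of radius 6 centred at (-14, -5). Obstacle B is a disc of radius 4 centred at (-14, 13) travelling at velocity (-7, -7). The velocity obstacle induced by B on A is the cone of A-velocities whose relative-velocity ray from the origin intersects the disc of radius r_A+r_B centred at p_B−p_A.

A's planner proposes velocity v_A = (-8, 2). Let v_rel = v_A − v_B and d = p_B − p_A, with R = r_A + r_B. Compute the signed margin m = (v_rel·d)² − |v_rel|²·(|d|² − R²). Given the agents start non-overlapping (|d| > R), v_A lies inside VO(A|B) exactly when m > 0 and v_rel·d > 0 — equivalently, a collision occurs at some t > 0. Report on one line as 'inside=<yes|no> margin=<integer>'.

d = (0, 18),  |d|² = 324;  R = 6+4 = 10,  c = 324−10² = 224
v_rel = (-1, 9),  |v_rel|² = 82;  v_rel·d = (-1)·(0) + (9)·(18) = 162
82·t² − 324·t + 224 = 0  ⇒  m = 162² − 82·224 = 7876
m = 7876 > 0,  v_rel·d = 162 > 0  ⇒  inside

inside=yes margin=7876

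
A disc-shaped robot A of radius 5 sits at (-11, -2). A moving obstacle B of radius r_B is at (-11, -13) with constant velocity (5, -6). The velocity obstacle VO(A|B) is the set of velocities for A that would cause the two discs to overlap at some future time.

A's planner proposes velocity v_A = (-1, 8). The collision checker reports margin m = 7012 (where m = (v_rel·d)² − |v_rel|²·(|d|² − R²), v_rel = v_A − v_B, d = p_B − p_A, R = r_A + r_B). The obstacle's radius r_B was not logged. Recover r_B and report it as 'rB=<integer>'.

m = 7012
d = (0, -11);  v_rel = (-6, 14),  |v_rel|² = 232
v_rel×d = (-6)·(-11) − (14)·(0) = 66
since m = R²·232 − 66²:  R² = (4356 + 7012) / 232 = 49
R = √49 = 7  ⇒  r_B = 7 − 5 = 2

rB=2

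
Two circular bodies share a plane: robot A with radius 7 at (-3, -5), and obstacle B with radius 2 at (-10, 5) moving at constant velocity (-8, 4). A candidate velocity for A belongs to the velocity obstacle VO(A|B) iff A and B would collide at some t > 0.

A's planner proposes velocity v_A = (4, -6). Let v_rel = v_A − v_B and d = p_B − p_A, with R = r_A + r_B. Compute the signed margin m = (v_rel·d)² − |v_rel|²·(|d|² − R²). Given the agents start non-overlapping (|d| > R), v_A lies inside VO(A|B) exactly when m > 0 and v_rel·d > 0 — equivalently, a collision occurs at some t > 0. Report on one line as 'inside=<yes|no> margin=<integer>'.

d = (-7, 10),  |d|² = 149;  R = 7+2 = 9,  c = 149−9² = 68
v_rel = (12, -10),  |v_rel|² = 244;  v_rel·d = (12)·(-7) + (-10)·(10) = -184
244·t² + 368·t + 68 = 0  ⇒  m = (-184)² − 244·68 = 17264
m = 17264 > 0,  v_rel·d = -184 < 0  ⇒  outside

inside=no margin=17264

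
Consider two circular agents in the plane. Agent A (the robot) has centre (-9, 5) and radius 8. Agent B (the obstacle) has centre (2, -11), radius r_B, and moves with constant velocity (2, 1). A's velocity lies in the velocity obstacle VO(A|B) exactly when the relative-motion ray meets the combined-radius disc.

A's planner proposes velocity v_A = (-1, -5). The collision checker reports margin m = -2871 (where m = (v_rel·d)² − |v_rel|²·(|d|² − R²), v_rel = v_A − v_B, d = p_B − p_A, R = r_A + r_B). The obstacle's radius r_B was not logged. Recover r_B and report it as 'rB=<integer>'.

m = -2871
d = (11, -16);  v_rel = (-3, -6),  |v_rel|² = 45
v_rel×d = (-3)·(-16) − (-6)·(11) = 114
since m = R²·45 − 114²:  R² = (12996 + -2871) / 45 = 225
R = √225 = 15  ⇒  r_B = 15 − 8 = 7

rB=7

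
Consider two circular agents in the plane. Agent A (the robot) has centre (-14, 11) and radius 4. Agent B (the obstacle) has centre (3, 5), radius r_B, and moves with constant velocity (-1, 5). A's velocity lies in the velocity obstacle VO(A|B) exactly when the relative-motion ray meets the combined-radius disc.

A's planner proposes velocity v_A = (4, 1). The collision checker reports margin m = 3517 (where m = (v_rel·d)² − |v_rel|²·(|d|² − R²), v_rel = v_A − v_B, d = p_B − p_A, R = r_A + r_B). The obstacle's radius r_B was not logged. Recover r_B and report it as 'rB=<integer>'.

m = 3517
d = (17, -6);  v_rel = (5, -4),  |v_rel|² = 41
v_rel×d = (5)·(-6) − (-4)·(17) = 38
since m = R²·41 − 38²:  R² = (1444 + 3517) / 41 = 121
R = √121 = 11  ⇒  r_B = 11 − 4 = 7

rB=7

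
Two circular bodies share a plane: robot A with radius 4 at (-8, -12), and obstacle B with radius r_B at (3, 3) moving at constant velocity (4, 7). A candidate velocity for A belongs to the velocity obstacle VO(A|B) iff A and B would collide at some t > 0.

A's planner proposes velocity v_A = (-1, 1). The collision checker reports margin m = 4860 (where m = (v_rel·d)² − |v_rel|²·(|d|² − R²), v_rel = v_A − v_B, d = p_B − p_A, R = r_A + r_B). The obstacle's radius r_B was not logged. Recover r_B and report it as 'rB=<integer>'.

m = 4860
d = (11, 15);  v_rel = (-5, -6),  |v_rel|² = 61
v_rel×d = (-5)·(15) − (-6)·(11) = -9
since m = R²·61 − (-9)²:  R² = (81 + 4860) / 61 = 81
R = √81 = 9  ⇒  r_B = 9 − 4 = 5

rB=5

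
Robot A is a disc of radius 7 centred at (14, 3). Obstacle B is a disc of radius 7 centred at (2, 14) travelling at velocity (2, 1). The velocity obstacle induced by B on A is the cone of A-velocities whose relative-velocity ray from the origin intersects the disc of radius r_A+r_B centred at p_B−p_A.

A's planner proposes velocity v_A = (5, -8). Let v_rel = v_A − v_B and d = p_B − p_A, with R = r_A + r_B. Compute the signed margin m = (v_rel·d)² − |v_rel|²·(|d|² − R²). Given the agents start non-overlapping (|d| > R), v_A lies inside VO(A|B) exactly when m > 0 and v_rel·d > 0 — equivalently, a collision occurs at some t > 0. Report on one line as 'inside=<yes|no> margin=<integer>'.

d = (-12, 11),  |d|² = 265;  R = 7+7 = 14,  c = 265−14² = 69
v_rel = (3, -9),  |v_rel|² = 90;  v_rel·d = (3)·(-12) + (-9)·(11) = -135
90·t² + 270·t + 69 = 0  ⇒  m = (-135)² − 90·69 = 12015
m = 12015 > 0,  v_rel·d = -135 < 0  ⇒  outside

inside=no margin=12015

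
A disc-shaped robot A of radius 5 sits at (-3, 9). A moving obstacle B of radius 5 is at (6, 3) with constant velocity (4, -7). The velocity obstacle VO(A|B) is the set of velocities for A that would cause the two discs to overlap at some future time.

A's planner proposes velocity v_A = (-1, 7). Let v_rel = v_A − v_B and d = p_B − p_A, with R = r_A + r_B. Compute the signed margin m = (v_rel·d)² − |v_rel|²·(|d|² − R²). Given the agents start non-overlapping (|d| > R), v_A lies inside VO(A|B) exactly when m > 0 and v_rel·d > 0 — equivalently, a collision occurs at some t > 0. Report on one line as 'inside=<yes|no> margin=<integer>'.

d = (9, -6),  |d|² = 117;  R = 5+5 = 10,  c = 117−10² = 17
v_rel = (-5, 14),  |v_rel|² = 221;  v_rel·d = (-5)·(9) + (14)·(-6) = -129
221·t² + 258·t + 17 = 0  ⇒  m = (-129)² − 221·17 = 12884
m = 12884 > 0,  v_rel·d = -129 < 0  ⇒  outside

inside=no margin=12884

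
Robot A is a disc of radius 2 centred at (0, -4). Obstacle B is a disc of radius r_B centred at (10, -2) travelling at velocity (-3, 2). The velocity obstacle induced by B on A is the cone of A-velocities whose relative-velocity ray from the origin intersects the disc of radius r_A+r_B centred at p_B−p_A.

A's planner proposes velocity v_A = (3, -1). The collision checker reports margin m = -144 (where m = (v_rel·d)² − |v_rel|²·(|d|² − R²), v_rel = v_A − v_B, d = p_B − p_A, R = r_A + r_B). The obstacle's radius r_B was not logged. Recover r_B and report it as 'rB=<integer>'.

m = -144
d = (10, 2);  v_rel = (6, -3),  |v_rel|² = 45
v_rel×d = (6)·(2) − (-3)·(10) = 42
since m = R²·45 − 42²:  R² = (1764 + -144) / 45 = 36
R = √36 = 6  ⇒  r_B = 6 − 2 = 4

rB=4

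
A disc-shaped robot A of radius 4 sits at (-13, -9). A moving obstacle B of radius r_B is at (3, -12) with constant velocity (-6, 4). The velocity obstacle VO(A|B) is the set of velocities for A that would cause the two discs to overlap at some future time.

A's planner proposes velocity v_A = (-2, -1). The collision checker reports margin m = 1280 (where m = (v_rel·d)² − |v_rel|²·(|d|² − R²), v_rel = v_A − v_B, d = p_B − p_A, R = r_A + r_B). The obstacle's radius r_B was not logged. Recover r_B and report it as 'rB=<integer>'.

m = 1280
d = (16, -3);  v_rel = (4, -5),  |v_rel|² = 41
v_rel×d = (4)·(-3) − (-5)·(16) = 68
since m = R²·41 − 68²:  R² = (4624 + 1280) / 41 = 144
R = √144 = 12  ⇒  r_B = 12 − 4 = 8

rB=8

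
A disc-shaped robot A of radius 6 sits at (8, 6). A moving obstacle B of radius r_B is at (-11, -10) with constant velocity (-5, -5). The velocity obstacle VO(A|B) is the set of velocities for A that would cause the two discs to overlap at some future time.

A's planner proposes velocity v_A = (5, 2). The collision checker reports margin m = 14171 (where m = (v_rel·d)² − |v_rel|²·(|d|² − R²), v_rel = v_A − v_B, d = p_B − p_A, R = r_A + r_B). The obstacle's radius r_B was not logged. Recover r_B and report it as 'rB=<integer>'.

m = 14171
d = (-19, -16);  v_rel = (10, 7),  |v_rel|² = 149
v_rel×d = (10)·(-16) − (7)·(-19) = -27
since m = R²·149 − (-27)²:  R² = (729 + 14171) / 149 = 100
R = √100 = 10  ⇒  r_B = 10 − 6 = 4

rB=4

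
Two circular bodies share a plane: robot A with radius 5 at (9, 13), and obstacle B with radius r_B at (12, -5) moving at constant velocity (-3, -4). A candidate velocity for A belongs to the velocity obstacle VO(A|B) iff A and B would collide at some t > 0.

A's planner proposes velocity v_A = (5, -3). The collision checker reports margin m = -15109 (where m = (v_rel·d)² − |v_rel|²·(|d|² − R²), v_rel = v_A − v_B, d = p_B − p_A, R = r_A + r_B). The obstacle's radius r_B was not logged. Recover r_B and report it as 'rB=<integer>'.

m = -15109
d = (3, -18);  v_rel = (8, 1),  |v_rel|² = 65
v_rel×d = (8)·(-18) − (1)·(3) = -147
since m = R²·65 − (-147)²:  R² = (21609 + -15109) / 65 = 100
R = √100 = 10  ⇒  r_B = 10 − 5 = 5

rB=5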